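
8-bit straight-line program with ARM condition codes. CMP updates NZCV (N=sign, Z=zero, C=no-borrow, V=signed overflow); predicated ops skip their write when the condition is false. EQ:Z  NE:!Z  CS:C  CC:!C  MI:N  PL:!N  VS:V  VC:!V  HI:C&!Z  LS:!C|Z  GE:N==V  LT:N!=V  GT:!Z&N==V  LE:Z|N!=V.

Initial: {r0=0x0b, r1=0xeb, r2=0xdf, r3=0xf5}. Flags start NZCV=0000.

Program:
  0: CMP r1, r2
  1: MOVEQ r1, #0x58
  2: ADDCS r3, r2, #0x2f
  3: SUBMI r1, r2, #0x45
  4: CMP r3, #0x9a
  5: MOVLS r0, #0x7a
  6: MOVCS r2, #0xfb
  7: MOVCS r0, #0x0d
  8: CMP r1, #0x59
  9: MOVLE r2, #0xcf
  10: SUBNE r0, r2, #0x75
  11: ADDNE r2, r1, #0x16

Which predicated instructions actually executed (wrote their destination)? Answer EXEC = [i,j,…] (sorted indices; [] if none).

EXEC = [2,5,9,10,11]

[0] flags=0010 → (cmp)
[1] flags=0010 EQ?F → skip
[2] flags=0010 CS?T → r3=0x0e
[3] flags=0010 MI?F → skip
[4] flags=0000 → (cmp)
[5] flags=0000 LS?T → r0=0x7a
[6] flags=0000 CS?F → skip
[7] flags=0000 CS?F → skip
[8] flags=1010 → (cmp)
[9] flags=1010 LE?T → r2=0xcf
[10] flags=1010 NE?T → r0=0x5a
[11] flags=1010 NE?T → r2=0x01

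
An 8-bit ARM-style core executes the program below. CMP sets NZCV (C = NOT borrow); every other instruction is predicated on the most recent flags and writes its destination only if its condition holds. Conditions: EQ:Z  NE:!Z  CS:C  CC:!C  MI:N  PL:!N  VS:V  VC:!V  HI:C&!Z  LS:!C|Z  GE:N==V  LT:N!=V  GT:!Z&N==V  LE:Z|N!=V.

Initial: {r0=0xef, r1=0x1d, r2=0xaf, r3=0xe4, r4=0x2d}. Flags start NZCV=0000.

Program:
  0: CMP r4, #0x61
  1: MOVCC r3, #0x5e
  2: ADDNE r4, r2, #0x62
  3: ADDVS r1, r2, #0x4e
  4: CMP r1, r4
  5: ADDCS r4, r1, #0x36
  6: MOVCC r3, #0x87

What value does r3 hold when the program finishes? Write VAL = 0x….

[0] flags=1000 → (cmp)
[1] flags=1000 CC?T → r3=0x5e
[2] flags=1000 NE?T → r4=0x11
[3] flags=1000 VS?F → skip
[4] flags=0010 → (cmp)
[5] flags=0010 CS?T → r4=0x53
[6] flags=0010 CC?F → skip

VAL = 0x5e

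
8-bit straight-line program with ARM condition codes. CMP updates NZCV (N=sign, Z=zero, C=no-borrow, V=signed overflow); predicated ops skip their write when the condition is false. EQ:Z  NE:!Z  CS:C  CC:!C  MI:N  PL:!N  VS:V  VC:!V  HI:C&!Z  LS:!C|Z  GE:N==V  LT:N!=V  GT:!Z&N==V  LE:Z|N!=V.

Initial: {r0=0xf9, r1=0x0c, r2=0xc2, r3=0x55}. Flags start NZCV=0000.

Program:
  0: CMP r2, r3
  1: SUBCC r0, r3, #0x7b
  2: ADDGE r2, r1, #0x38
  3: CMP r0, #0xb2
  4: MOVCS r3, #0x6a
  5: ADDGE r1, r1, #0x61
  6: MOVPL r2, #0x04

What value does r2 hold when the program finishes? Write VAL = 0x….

VAL = 0x04

0: ✓ CMP  NZCV=0011
1: · SUBCC
2: · ADDGE
3: ✓ CMP  NZCV=0010
4: ✓ MOVCS  r3←0x6a
5: ✓ ADDGE  r1←0x6d
6: ✓ MOVPL  r2←0x04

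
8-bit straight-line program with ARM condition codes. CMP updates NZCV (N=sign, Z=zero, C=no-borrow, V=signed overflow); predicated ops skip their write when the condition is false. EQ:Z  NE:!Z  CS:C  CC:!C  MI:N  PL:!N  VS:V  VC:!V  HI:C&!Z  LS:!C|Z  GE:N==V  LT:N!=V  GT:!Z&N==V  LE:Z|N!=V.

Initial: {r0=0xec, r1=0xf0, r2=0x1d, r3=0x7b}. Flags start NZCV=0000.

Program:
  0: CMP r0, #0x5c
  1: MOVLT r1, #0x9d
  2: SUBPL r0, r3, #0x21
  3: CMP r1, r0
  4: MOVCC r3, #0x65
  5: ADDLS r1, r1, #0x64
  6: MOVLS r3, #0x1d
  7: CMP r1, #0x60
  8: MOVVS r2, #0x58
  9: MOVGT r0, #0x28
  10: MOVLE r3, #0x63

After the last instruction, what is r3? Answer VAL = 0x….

0: ✓ CMP  NZCV=1010
1: ✓ MOVLT  r1←0x9d
2: · SUBPL
3: ✓ CMP  NZCV=1000
4: ✓ MOVCC  r3←0x65
5: ✓ ADDLS  r1←0x01
6: ✓ MOVLS  r3←0x1d
7: ✓ CMP  NZCV=1000
8: · MOVVS
9: · MOVGT
10: ✓ MOVLE  r3←0x63

VAL = 0x63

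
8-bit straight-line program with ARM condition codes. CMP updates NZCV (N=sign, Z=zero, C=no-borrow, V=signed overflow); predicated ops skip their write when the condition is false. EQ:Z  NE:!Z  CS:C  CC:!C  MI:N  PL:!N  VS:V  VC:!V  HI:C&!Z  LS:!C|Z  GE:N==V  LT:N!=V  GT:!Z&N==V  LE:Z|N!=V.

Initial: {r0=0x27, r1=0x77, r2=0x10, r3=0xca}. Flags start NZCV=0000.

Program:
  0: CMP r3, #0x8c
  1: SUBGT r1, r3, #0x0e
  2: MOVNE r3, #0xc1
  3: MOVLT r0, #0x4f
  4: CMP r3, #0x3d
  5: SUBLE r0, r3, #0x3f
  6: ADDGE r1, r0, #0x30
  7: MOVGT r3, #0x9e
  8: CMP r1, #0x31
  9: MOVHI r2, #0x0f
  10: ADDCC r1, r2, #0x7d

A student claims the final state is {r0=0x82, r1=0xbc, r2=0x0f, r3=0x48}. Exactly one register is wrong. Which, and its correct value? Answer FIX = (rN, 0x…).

0: ✓ CMP  NZCV=0010
1: ✓ SUBGT  r1←0xbc
2: ✓ MOVNE  r3←0xc1
3: · MOVLT
4: ✓ CMP  NZCV=1010
5: ✓ SUBLE  r0←0x82
6: · ADDGE
7: · MOVGT
8: ✓ CMP  NZCV=1010
9: ✓ MOVHI  r2←0x0f
10: · ADDCC

FIX = (r3, 0xc1)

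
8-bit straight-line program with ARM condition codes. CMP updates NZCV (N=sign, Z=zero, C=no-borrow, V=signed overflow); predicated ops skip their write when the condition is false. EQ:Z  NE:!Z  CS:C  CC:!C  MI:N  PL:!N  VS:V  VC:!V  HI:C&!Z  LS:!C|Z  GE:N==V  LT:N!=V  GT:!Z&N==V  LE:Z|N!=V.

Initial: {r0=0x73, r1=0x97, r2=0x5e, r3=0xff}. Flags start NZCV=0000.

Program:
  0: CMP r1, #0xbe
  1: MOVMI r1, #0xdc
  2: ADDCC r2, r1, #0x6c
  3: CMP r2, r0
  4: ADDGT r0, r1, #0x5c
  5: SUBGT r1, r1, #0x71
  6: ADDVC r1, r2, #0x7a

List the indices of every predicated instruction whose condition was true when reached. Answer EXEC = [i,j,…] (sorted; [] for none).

EXEC = [1,2,6]

[0] flags=1000 → (cmp)
[1] flags=1000 MI?T → r1=0xdc
[2] flags=1000 CC?T → r2=0x48
[3] flags=1000 → (cmp)
[4] flags=1000 GT?F → skip
[5] flags=1000 GT?F → skip
[6] flags=1000 VC?T → r1=0xc2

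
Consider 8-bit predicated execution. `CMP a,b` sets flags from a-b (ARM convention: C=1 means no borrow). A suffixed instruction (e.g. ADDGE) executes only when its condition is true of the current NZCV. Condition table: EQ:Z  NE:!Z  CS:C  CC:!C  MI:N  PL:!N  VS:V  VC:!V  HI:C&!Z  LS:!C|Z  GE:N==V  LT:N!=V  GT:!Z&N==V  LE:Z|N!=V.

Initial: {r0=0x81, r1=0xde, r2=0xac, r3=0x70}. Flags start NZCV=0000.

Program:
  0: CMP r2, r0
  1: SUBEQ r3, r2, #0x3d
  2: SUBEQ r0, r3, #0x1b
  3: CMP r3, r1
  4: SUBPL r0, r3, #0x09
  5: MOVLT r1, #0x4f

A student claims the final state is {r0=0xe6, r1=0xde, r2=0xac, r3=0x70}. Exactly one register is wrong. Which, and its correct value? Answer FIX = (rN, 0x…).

[0] flags=0010 → (cmp)
[1] flags=0010 EQ?F → skip
[2] flags=0010 EQ?F → skip
[3] flags=1001 → (cmp)
[4] flags=1001 PL?F → skip
[5] flags=1001 LT?F → skip

FIX = (r0, 0x81)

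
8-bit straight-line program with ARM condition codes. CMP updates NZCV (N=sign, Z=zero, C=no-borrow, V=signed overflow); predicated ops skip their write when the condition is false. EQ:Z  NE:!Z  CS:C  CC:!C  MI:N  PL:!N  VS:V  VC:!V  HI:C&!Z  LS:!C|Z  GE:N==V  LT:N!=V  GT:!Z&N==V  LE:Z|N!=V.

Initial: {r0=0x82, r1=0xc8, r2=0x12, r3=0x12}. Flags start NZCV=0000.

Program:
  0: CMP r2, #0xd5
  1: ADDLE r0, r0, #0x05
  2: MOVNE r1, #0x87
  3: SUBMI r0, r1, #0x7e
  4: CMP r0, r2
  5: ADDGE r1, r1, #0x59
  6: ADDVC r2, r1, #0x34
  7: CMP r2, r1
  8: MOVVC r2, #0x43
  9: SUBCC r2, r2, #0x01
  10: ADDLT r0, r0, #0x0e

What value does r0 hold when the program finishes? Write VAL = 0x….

VAL = 0x82

0: ✓ CMP  NZCV=0000
1: · ADDLE
2: ✓ MOVNE  r1←0x87
3: · SUBMI
4: ✓ CMP  NZCV=0011
5: · ADDGE
6: · ADDVC
7: ✓ CMP  NZCV=1001
8: · MOVVC
9: ✓ SUBCC  r2←0x11
10: · ADDLT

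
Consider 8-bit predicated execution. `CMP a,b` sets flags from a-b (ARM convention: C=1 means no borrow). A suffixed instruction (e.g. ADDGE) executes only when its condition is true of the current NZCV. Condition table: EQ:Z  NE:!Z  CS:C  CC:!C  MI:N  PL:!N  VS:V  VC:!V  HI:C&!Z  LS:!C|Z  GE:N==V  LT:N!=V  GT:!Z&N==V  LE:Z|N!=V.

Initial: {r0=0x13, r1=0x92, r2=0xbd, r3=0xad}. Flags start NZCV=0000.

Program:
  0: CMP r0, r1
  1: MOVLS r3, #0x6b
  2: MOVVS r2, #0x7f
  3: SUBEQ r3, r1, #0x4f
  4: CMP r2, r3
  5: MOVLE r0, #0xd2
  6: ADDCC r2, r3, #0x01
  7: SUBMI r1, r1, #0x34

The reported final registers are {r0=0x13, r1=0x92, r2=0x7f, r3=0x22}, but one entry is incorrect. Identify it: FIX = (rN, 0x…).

FIX = (r3, 0x6b)

0: ✓ CMP  NZCV=1001
1: ✓ MOVLS  r3←0x6b
2: ✓ MOVVS  r2←0x7f
3: · SUBEQ
4: ✓ CMP  NZCV=0010
5: · MOVLE
6: · ADDCC
7: · SUBMI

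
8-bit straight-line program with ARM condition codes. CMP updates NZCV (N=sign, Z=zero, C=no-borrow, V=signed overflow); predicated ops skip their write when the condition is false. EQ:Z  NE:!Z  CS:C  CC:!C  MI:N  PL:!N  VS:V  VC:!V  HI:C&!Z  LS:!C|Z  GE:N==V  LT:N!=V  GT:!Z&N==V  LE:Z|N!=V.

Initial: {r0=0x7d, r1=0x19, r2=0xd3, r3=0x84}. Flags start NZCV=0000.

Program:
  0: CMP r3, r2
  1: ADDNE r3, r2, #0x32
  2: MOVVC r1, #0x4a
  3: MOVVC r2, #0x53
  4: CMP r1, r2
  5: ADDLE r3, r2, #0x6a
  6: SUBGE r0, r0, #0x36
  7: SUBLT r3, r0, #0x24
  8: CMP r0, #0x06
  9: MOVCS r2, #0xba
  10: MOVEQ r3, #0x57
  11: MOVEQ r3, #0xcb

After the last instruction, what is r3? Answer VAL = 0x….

[0] flags=1000 → (cmp)
[1] flags=1000 NE?T → r3=0x05
[2] flags=1000 VC?T → r1=0x4a
[3] flags=1000 VC?T → r2=0x53
[4] flags=1000 → (cmp)
[5] flags=1000 LE?T → r3=0xbd
[6] flags=1000 GE?F → skip
[7] flags=1000 LT?T → r3=0x59
[8] flags=0010 → (cmp)
[9] flags=0010 CS?T → r2=0xba
[10] flags=0010 EQ?F → skip
[11] flags=0010 EQ?F → skip

VAL = 0x59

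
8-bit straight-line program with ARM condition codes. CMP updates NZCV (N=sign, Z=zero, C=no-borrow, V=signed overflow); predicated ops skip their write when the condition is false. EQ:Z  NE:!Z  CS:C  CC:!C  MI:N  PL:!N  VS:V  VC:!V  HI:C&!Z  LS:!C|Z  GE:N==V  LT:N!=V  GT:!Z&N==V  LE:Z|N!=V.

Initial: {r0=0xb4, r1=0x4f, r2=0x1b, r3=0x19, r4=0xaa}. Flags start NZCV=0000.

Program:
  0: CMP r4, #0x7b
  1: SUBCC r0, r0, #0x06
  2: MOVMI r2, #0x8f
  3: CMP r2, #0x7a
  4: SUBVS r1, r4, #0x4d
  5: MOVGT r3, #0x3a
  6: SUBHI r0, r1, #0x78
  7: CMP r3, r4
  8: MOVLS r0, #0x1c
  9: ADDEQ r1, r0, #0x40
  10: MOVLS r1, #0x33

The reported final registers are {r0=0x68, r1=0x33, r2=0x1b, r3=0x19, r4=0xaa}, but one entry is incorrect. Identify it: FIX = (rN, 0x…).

0: ✓ CMP  NZCV=0011
1: · SUBCC
2: · MOVMI
3: ✓ CMP  NZCV=1000
4: · SUBVS
5: · MOVGT
6: · SUBHI
7: ✓ CMP  NZCV=0000
8: ✓ MOVLS  r0←0x1c
9: · ADDEQ
10: ✓ MOVLS  r1←0x33

FIX = (r0, 0x1c)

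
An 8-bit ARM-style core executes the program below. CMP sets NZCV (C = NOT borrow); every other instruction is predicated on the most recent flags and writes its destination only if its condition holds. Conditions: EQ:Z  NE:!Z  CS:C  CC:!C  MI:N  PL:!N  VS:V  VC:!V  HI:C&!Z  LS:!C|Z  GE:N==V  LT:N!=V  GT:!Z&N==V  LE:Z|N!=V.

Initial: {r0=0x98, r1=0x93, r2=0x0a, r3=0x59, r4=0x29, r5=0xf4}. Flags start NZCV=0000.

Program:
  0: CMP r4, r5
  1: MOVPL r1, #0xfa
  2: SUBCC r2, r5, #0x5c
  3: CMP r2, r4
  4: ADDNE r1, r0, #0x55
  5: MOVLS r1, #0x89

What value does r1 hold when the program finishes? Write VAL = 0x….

VAL = 0xed

[0] flags=0000 → (cmp)
[1] flags=0000 PL?T → r1=0xfa
[2] flags=0000 CC?T → r2=0x98
[3] flags=0011 → (cmp)
[4] flags=0011 NE?T → r1=0xed
[5] flags=0011 LS?F → skip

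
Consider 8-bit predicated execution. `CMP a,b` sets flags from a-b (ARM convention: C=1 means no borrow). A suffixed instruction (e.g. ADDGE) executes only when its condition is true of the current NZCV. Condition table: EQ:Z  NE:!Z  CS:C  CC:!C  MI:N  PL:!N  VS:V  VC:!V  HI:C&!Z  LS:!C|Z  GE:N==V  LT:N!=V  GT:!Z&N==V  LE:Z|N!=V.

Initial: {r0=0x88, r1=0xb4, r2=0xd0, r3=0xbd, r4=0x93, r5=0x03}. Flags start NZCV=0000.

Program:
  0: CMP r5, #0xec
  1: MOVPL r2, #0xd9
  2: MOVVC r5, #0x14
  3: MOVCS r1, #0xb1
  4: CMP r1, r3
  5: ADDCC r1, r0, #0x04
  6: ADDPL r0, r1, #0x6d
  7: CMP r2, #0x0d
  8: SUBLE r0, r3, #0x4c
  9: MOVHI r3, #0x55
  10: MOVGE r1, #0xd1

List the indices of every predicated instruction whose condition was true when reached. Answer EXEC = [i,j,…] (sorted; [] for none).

EXEC = [1,2,5,8,9]

0: ✓ CMP  NZCV=0000
1: ✓ MOVPL  r2←0xd9
2: ✓ MOVVC  r5←0x14
3: · MOVCS
4: ✓ CMP  NZCV=1000
5: ✓ ADDCC  r1←0x8c
6: · ADDPL
7: ✓ CMP  NZCV=1010
8: ✓ SUBLE  r0←0x71
9: ✓ MOVHI  r3←0x55
10: · MOVGE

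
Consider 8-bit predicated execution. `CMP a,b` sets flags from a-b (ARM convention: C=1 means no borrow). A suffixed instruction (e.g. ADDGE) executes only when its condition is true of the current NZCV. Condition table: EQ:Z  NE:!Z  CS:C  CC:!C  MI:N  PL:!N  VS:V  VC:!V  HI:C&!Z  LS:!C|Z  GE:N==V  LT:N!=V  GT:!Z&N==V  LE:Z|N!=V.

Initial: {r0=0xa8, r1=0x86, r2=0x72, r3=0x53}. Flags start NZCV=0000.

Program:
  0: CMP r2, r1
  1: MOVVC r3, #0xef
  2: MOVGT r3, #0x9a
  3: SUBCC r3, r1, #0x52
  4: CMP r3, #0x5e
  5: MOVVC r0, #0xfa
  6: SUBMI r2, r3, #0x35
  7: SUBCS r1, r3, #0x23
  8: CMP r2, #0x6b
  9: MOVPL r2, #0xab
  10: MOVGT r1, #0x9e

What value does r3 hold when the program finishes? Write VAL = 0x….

VAL = 0x34

[0] flags=1001 → (cmp)
[1] flags=1001 VC?F → skip
[2] flags=1001 GT?T → r3=0x9a
[3] flags=1001 CC?T → r3=0x34
[4] flags=1000 → (cmp)
[5] flags=1000 VC?T → r0=0xfa
[6] flags=1000 MI?T → r2=0xff
[7] flags=1000 CS?F → skip
[8] flags=1010 → (cmp)
[9] flags=1010 PL?F → skip
[10] flags=1010 GT?F → skip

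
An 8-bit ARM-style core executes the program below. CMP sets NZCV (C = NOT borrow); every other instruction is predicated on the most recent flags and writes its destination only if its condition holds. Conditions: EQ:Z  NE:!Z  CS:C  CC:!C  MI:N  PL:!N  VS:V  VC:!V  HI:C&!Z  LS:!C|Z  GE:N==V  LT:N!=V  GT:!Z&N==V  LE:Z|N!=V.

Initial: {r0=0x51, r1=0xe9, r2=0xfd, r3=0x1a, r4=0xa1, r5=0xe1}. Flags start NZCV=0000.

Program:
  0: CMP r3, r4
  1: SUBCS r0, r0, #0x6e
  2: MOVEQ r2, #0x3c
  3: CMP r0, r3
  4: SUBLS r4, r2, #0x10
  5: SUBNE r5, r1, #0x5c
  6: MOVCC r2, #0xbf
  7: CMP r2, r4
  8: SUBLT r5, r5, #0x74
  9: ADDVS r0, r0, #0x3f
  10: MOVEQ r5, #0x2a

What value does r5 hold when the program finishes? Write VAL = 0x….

0: ✓ CMP  NZCV=0000
1: · SUBCS
2: · MOVEQ
3: ✓ CMP  NZCV=0010
4: · SUBLS
5: ✓ SUBNE  r5←0x8d
6: · MOVCC
7: ✓ CMP  NZCV=0010
8: · SUBLT
9: · ADDVS
10: · MOVEQ

VAL = 0x8d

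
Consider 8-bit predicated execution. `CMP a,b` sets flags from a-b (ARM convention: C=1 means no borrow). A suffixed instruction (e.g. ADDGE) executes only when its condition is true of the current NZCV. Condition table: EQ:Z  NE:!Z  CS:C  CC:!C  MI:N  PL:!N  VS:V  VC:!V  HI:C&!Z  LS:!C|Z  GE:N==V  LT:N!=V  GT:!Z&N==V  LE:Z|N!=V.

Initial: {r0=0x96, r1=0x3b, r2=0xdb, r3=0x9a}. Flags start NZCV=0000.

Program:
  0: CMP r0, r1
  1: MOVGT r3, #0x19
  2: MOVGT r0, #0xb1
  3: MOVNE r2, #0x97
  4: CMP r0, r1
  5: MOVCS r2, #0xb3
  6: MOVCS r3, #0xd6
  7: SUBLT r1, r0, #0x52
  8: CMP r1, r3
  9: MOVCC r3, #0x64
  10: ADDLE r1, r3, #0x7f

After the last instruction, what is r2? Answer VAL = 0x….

0: ✓ CMP  NZCV=0011
1: · MOVGT
2: · MOVGT
3: ✓ MOVNE  r2←0x97
4: ✓ CMP  NZCV=0011
5: ✓ MOVCS  r2←0xb3
6: ✓ MOVCS  r3←0xd6
7: ✓ SUBLT  r1←0x44
8: ✓ CMP  NZCV=0000
9: ✓ MOVCC  r3←0x64
10: · ADDLE

VAL = 0xb3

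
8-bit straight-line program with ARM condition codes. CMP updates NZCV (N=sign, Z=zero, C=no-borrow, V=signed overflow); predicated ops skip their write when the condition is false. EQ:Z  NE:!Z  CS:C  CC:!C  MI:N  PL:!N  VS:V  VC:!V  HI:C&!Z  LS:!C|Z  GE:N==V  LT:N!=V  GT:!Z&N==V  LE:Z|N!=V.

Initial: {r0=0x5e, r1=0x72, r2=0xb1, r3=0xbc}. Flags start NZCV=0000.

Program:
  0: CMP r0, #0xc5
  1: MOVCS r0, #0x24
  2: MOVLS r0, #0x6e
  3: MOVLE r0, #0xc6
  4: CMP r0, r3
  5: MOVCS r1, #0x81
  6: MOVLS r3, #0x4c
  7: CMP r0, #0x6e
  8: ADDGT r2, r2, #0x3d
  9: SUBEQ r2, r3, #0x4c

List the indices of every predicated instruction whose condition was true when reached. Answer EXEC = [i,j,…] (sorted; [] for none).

EXEC = [2,6,9]

[0] flags=1001 → (cmp)
[1] flags=1001 CS?F → skip
[2] flags=1001 LS?T → r0=0x6e
[3] flags=1001 LE?F → skip
[4] flags=1001 → (cmp)
[5] flags=1001 CS?F → skip
[6] flags=1001 LS?T → r3=0x4c
[7] flags=0110 → (cmp)
[8] flags=0110 GT?F → skip
[9] flags=0110 EQ?T → r2=0x00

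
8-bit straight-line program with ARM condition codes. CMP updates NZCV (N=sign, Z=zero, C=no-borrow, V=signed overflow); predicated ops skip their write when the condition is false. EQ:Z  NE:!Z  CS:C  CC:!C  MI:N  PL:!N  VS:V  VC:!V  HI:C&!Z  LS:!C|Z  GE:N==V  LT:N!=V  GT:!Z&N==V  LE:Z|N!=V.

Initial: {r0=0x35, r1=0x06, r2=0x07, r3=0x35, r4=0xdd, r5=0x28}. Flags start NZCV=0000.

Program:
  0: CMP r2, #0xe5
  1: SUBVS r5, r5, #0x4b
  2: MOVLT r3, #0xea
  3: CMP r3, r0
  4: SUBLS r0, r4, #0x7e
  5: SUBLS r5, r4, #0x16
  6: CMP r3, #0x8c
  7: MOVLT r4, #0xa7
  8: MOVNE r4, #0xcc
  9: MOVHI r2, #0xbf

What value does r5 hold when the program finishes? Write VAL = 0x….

VAL = 0xc7

0: ✓ CMP  NZCV=0000
1: · SUBVS
2: · MOVLT
3: ✓ CMP  NZCV=0110
4: ✓ SUBLS  r0←0x5f
5: ✓ SUBLS  r5←0xc7
6: ✓ CMP  NZCV=1001
7: · MOVLT
8: ✓ MOVNE  r4←0xcc
9: · MOVHI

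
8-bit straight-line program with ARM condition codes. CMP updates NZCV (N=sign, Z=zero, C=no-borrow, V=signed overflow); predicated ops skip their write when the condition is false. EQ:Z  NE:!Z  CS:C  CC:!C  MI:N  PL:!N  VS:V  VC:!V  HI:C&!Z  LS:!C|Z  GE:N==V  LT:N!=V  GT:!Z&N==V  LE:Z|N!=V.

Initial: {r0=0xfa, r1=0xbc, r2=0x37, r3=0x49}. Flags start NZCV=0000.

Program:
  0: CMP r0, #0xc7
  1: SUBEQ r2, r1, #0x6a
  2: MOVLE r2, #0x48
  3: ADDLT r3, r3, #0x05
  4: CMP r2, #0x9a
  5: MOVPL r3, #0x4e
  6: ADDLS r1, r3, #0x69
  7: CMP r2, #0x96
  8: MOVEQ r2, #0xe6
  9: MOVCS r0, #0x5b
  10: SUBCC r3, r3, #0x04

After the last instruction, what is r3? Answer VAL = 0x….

[0] flags=0010 → (cmp)
[1] flags=0010 EQ?F → skip
[2] flags=0010 LE?F → skip
[3] flags=0010 LT?F → skip
[4] flags=1001 → (cmp)
[5] flags=1001 PL?F → skip
[6] flags=1001 LS?T → r1=0xb2
[7] flags=1001 → (cmp)
[8] flags=1001 EQ?F → skip
[9] flags=1001 CS?F → skip
[10] flags=1001 CC?T → r3=0x45

VAL = 0x45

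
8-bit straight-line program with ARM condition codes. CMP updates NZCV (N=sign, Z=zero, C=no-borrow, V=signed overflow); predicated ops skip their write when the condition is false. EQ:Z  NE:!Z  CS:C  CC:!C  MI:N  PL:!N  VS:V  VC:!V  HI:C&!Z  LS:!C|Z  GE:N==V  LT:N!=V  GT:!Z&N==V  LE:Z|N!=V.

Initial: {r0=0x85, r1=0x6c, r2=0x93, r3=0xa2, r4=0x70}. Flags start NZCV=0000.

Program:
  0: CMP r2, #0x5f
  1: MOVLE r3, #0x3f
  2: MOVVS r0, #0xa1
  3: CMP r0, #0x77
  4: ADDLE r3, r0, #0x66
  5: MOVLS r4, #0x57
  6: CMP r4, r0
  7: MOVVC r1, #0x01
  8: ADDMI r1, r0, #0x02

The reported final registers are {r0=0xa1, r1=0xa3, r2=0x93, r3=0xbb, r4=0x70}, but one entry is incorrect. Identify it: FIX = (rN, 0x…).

[0] flags=0011 → (cmp)
[1] flags=0011 LE?T → r3=0x3f
[2] flags=0011 VS?T → r0=0xa1
[3] flags=0011 → (cmp)
[4] flags=0011 LE?T → r3=0x07
[5] flags=0011 LS?F → skip
[6] flags=1001 → (cmp)
[7] flags=1001 VC?F → skip
[8] flags=1001 MI?T → r1=0xa3

FIX = (r3, 0x07)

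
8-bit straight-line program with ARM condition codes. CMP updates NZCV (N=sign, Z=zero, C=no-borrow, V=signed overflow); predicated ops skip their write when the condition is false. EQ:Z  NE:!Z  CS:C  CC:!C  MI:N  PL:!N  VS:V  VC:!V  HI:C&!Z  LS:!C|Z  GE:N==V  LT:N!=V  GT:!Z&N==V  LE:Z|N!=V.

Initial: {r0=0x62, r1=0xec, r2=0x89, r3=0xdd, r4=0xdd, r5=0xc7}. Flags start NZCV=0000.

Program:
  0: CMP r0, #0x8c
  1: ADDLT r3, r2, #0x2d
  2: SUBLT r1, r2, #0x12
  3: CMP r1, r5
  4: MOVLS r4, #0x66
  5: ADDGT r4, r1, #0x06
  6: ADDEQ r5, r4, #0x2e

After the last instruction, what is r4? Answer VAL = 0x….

VAL = 0xf2

0: ✓ CMP  NZCV=1001
1: · ADDLT
2: · SUBLT
3: ✓ CMP  NZCV=0010
4: · MOVLS
5: ✓ ADDGT  r4←0xf2
6: · ADDEQ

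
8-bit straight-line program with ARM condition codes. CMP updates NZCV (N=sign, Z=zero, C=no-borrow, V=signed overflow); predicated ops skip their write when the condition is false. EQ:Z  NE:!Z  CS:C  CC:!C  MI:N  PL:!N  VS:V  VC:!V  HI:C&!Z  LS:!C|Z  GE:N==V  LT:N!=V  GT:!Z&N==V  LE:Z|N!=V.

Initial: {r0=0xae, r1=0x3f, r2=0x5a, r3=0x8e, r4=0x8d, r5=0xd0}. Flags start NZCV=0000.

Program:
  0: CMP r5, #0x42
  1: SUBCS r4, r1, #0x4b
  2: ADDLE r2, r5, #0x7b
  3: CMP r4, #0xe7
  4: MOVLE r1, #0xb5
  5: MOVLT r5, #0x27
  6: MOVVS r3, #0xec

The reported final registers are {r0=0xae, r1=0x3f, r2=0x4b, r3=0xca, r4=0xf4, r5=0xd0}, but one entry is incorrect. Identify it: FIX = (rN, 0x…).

FIX = (r3, 0x8e)

0: ✓ CMP  NZCV=1010
1: ✓ SUBCS  r4←0xf4
2: ✓ ADDLE  r2←0x4b
3: ✓ CMP  NZCV=0010
4: · MOVLE
5: · MOVLT
6: · MOVVS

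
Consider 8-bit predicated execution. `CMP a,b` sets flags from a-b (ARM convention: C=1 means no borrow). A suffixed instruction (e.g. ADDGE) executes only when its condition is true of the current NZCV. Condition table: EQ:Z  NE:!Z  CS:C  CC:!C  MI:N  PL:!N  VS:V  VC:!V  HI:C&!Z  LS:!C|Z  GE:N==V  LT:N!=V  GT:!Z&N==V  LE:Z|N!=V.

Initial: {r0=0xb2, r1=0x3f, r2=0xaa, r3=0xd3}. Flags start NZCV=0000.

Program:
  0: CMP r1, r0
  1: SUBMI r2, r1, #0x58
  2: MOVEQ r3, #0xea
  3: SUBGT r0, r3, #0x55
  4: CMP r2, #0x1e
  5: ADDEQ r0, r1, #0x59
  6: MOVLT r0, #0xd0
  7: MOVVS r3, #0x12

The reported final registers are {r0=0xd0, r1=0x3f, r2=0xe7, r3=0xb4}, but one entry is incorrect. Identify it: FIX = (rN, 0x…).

0: ✓ CMP  NZCV=1001
1: ✓ SUBMI  r2←0xe7
2: · MOVEQ
3: ✓ SUBGT  r0←0x7e
4: ✓ CMP  NZCV=1010
5: · ADDEQ
6: ✓ MOVLT  r0←0xd0
7: · MOVVS

FIX = (r3, 0xd3)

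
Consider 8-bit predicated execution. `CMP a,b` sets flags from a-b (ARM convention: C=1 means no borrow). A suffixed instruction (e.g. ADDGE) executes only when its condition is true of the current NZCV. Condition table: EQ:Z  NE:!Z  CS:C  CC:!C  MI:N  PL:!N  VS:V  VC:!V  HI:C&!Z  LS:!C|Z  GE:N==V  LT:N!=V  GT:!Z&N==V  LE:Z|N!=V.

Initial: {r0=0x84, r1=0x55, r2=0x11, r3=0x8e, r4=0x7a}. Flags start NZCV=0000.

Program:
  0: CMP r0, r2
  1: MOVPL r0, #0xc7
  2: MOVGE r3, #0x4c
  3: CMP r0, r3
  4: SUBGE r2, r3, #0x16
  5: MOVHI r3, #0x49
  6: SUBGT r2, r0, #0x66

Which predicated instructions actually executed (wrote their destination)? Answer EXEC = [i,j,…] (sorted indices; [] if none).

[0] flags=0011 → (cmp)
[1] flags=0011 PL?T → r0=0xc7
[2] flags=0011 GE?F → skip
[3] flags=0010 → (cmp)
[4] flags=0010 GE?T → r2=0x78
[5] flags=0010 HI?T → r3=0x49
[6] flags=0010 GT?T → r2=0x61

EXEC = [1,4,5,6]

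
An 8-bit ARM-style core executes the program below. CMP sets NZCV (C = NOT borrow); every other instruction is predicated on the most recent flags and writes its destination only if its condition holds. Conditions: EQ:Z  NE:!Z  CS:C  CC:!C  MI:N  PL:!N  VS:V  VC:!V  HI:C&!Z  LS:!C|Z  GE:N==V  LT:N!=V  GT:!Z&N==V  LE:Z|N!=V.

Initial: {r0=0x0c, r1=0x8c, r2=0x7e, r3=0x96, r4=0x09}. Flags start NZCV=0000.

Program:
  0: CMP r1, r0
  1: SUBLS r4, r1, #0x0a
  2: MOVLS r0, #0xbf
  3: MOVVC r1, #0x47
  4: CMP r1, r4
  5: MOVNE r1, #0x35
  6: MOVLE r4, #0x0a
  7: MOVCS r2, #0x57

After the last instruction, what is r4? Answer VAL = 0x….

VAL = 0x09

[0] flags=1010 → (cmp)
[1] flags=1010 LS?F → skip
[2] flags=1010 LS?F → skip
[3] flags=1010 VC?T → r1=0x47
[4] flags=0010 → (cmp)
[5] flags=0010 NE?T → r1=0x35
[6] flags=0010 LE?F → skip
[7] flags=0010 CS?T → r2=0x57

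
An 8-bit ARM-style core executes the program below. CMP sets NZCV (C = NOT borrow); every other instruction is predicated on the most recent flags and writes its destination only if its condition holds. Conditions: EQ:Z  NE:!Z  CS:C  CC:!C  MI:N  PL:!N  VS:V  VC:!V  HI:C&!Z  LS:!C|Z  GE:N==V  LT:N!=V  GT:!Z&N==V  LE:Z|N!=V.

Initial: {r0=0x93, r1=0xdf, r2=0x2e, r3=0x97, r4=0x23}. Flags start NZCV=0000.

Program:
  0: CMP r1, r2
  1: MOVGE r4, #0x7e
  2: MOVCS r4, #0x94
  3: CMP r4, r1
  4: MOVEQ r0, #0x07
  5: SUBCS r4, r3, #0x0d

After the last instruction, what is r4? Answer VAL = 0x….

[0] flags=1010 → (cmp)
[1] flags=1010 GE?F → skip
[2] flags=1010 CS?T → r4=0x94
[3] flags=1000 → (cmp)
[4] flags=1000 EQ?F → skip
[5] flags=1000 CS?F → skip

VAL = 0x94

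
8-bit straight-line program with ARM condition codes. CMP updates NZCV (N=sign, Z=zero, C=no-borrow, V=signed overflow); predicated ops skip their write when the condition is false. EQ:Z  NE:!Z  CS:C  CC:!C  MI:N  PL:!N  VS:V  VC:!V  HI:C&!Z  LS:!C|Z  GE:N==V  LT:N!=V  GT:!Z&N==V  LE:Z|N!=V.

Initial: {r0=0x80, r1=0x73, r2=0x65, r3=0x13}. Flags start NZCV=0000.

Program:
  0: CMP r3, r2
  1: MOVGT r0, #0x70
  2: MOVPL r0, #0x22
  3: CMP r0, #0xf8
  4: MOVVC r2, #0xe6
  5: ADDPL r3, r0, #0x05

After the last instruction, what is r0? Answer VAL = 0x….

VAL = 0x80

0: ✓ CMP  NZCV=1000
1: · MOVGT
2: · MOVPL
3: ✓ CMP  NZCV=1000
4: ✓ MOVVC  r2←0xe6
5: · ADDPL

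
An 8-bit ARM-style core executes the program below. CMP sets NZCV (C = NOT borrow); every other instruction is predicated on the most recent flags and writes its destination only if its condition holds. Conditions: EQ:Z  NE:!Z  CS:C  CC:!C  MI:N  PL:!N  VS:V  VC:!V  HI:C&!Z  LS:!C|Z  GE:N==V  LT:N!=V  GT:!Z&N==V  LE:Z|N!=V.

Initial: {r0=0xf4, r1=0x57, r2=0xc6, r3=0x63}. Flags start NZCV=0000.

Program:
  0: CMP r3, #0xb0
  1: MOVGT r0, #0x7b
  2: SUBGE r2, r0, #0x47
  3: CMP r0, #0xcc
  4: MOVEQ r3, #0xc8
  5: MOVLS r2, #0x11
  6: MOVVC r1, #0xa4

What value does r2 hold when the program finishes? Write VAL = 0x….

VAL = 0x11

0: ✓ CMP  NZCV=1001
1: ✓ MOVGT  r0←0x7b
2: ✓ SUBGE  r2←0x34
3: ✓ CMP  NZCV=1001
4: · MOVEQ
5: ✓ MOVLS  r2←0x11
6: · MOVVC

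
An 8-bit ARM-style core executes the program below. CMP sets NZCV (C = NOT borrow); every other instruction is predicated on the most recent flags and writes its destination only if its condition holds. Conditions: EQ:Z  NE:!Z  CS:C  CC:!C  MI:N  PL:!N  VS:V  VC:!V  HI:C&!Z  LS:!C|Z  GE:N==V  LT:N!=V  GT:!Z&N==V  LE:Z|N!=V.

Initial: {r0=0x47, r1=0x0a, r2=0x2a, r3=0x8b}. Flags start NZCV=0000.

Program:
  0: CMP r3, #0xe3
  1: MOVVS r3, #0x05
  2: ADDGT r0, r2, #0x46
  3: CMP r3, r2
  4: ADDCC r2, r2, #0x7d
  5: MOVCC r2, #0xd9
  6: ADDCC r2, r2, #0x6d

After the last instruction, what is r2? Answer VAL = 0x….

VAL = 0x2a

0: ✓ CMP  NZCV=1000
1: · MOVVS
2: · ADDGT
3: ✓ CMP  NZCV=0011
4: · ADDCC
5: · MOVCC
6: · ADDCC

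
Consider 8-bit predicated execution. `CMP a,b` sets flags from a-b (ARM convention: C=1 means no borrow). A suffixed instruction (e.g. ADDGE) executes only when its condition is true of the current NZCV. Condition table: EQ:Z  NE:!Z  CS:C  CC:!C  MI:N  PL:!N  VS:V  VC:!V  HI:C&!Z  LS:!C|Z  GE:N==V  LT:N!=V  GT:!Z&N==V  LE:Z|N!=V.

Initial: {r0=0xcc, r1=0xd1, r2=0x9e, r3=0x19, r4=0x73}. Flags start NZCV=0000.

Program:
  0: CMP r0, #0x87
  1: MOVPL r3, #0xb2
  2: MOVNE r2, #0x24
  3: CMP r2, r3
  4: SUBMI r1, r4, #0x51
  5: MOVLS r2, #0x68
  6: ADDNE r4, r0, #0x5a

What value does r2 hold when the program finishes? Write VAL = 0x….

VAL = 0x68

[0] flags=0010 → (cmp)
[1] flags=0010 PL?T → r3=0xb2
[2] flags=0010 NE?T → r2=0x24
[3] flags=0000 → (cmp)
[4] flags=0000 MI?F → skip
[5] flags=0000 LS?T → r2=0x68
[6] flags=0000 NE?T → r4=0x26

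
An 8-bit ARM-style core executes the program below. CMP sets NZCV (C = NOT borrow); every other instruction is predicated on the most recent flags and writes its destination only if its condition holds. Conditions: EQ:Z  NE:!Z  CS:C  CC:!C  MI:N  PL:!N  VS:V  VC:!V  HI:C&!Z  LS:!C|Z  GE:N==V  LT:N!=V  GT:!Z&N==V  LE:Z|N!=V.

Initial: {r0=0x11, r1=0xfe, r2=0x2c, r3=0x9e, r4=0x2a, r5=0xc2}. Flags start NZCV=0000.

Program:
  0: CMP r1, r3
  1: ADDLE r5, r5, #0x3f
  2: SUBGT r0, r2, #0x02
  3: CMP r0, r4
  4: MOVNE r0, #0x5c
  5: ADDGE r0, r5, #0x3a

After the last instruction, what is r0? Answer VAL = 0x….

VAL = 0xfc

0: ✓ CMP  NZCV=0010
1: · ADDLE
2: ✓ SUBGT  r0←0x2a
3: ✓ CMP  NZCV=0110
4: · MOVNE
5: ✓ ADDGE  r0←0xfc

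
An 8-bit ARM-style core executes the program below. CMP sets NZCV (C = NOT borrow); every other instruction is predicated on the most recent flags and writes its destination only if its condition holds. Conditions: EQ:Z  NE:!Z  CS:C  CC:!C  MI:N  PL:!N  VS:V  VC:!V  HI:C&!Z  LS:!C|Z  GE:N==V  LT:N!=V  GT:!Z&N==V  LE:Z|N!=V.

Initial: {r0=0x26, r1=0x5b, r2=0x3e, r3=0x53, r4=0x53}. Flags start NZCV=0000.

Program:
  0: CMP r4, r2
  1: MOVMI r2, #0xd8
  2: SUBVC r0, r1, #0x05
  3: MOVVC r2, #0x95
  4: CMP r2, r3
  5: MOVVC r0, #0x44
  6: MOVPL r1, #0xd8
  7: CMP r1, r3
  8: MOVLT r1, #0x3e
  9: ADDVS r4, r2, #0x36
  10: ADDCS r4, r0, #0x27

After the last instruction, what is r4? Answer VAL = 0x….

VAL = 0x7d

0: ✓ CMP  NZCV=0010
1: · MOVMI
2: ✓ SUBVC  r0←0x56
3: ✓ MOVVC  r2←0x95
4: ✓ CMP  NZCV=0011
5: · MOVVC
6: ✓ MOVPL  r1←0xd8
7: ✓ CMP  NZCV=1010
8: ✓ MOVLT  r1←0x3e
9: · ADDVS
10: ✓ ADDCS  r4←0x7d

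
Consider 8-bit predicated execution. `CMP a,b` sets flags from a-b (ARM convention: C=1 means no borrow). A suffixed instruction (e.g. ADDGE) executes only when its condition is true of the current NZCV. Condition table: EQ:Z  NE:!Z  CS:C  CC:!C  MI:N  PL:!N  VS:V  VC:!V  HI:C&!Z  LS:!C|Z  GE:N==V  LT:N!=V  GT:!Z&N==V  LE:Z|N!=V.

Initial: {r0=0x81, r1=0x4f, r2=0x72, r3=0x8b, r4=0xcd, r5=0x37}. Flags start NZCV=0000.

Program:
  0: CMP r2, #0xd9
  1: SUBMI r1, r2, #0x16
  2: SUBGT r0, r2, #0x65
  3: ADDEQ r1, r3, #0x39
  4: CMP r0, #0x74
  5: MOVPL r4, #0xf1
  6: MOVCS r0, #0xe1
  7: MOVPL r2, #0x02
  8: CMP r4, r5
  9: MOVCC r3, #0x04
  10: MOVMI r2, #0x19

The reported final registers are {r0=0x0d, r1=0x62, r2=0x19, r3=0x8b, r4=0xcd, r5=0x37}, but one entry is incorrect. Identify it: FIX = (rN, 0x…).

[0] flags=1001 → (cmp)
[1] flags=1001 MI?T → r1=0x5c
[2] flags=1001 GT?T → r0=0x0d
[3] flags=1001 EQ?F → skip
[4] flags=1000 → (cmp)
[5] flags=1000 PL?F → skip
[6] flags=1000 CS?F → skip
[7] flags=1000 PL?F → skip
[8] flags=1010 → (cmp)
[9] flags=1010 CC?F → skip
[10] flags=1010 MI?T → r2=0x19

FIX = (r1, 0x5c)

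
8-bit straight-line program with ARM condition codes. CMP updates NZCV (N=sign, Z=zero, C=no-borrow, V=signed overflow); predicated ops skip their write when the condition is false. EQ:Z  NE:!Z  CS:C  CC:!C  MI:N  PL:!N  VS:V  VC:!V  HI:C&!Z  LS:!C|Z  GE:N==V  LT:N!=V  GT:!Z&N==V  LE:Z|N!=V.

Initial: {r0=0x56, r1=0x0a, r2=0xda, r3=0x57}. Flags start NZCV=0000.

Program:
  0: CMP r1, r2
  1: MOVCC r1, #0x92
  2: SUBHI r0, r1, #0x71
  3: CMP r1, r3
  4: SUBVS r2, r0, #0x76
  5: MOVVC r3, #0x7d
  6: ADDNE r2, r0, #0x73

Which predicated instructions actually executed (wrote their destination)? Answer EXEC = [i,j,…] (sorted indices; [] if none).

[0] flags=0000 → (cmp)
[1] flags=0000 CC?T → r1=0x92
[2] flags=0000 HI?F → skip
[3] flags=0011 → (cmp)
[4] flags=0011 VS?T → r2=0xe0
[5] flags=0011 VC?F → skip
[6] flags=0011 NE?T → r2=0xc9

EXEC = [1,4,6]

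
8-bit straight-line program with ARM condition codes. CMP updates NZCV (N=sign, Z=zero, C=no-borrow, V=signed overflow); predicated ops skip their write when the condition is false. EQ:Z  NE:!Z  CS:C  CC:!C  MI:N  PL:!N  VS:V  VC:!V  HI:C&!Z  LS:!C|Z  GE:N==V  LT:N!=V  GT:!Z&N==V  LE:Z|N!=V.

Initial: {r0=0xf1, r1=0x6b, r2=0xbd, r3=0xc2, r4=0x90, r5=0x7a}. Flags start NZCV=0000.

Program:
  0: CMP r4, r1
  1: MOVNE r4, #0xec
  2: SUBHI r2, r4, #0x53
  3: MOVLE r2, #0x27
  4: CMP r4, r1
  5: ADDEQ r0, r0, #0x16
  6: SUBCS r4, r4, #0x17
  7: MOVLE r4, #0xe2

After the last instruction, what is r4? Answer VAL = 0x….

VAL = 0xe2

0: ✓ CMP  NZCV=0011
1: ✓ MOVNE  r4←0xec
2: ✓ SUBHI  r2←0x99
3: ✓ MOVLE  r2←0x27
4: ✓ CMP  NZCV=1010
5: · ADDEQ
6: ✓ SUBCS  r4←0xd5
7: ✓ MOVLE  r4←0xe2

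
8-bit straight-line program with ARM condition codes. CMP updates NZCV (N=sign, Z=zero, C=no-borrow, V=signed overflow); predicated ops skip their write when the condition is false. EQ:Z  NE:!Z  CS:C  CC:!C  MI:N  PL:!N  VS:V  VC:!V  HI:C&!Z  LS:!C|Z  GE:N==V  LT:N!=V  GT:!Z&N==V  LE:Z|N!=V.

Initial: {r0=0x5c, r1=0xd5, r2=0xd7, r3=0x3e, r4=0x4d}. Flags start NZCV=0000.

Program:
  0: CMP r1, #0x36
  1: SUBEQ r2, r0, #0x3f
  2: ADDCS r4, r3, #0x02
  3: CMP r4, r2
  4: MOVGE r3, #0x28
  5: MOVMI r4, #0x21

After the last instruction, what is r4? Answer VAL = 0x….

VAL = 0x40

0: ✓ CMP  NZCV=1010
1: · SUBEQ
2: ✓ ADDCS  r4←0x40
3: ✓ CMP  NZCV=0000
4: ✓ MOVGE  r3←0x28
5: · MOVMI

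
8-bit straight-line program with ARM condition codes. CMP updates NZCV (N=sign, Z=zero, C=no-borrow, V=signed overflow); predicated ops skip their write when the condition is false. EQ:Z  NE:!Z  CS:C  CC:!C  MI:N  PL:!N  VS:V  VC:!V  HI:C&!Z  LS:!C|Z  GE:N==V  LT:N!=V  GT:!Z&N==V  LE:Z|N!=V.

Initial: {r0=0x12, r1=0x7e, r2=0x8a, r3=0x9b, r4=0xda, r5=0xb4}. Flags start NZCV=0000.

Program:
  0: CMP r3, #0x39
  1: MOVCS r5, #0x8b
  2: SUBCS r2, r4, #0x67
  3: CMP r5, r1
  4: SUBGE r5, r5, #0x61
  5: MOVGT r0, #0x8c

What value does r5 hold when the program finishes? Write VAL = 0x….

0: ✓ CMP  NZCV=0011
1: ✓ MOVCS  r5←0x8b
2: ✓ SUBCS  r2←0x73
3: ✓ CMP  NZCV=0011
4: · SUBGE
5: · MOVGT

VAL = 0x8b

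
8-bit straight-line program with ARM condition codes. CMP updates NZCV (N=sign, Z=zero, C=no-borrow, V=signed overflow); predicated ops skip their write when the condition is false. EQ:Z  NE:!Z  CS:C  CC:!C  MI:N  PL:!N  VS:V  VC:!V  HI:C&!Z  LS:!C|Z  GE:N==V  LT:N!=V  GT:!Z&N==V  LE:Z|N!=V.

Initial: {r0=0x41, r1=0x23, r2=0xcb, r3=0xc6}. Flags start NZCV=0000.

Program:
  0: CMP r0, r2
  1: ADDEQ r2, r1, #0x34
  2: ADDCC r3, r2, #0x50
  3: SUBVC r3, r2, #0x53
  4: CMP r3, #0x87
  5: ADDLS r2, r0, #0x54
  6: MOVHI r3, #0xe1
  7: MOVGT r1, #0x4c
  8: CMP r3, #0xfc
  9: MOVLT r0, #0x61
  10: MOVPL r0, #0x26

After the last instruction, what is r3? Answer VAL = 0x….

VAL = 0x78

0: ✓ CMP  NZCV=0000
1: · ADDEQ
2: ✓ ADDCC  r3←0x1b
3: ✓ SUBVC  r3←0x78
4: ✓ CMP  NZCV=1001
5: ✓ ADDLS  r2←0x95
6: · MOVHI
7: ✓ MOVGT  r1←0x4c
8: ✓ CMP  NZCV=0000
9: · MOVLT
10: ✓ MOVPL  r0←0x26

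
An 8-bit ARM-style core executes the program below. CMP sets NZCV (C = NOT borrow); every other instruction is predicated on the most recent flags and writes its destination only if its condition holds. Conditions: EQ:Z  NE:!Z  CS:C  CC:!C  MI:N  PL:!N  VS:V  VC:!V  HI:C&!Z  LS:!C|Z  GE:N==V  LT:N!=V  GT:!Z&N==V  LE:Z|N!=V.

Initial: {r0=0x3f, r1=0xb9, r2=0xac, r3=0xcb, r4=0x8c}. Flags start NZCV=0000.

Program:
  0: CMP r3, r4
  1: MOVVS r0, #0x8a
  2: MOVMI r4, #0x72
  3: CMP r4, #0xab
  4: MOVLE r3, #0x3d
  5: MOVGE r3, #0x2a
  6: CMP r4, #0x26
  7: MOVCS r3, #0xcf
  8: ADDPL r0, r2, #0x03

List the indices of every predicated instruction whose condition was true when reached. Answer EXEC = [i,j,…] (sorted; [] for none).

EXEC = [4,7,8]

[0] flags=0010 → (cmp)
[1] flags=0010 VS?F → skip
[2] flags=0010 MI?F → skip
[3] flags=1000 → (cmp)
[4] flags=1000 LE?T → r3=0x3d
[5] flags=1000 GE?F → skip
[6] flags=0011 → (cmp)
[7] flags=0011 CS?T → r3=0xcf
[8] flags=0011 PL?T → r0=0xaf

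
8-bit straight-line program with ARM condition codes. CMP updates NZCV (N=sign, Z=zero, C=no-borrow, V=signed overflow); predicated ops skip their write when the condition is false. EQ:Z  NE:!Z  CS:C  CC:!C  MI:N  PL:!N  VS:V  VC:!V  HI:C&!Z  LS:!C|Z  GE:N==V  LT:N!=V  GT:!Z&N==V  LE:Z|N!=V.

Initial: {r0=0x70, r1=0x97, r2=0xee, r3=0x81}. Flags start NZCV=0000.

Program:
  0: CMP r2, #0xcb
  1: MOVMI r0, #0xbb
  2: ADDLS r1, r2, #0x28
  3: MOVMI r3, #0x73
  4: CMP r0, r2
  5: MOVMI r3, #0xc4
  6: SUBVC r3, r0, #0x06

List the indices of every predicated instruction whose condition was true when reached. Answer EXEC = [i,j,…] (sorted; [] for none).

EXEC = [5]

0: ✓ CMP  NZCV=0010
1: · MOVMI
2: · ADDLS
3: · MOVMI
4: ✓ CMP  NZCV=1001
5: ✓ MOVMI  r3←0xc4
6: · SUBVC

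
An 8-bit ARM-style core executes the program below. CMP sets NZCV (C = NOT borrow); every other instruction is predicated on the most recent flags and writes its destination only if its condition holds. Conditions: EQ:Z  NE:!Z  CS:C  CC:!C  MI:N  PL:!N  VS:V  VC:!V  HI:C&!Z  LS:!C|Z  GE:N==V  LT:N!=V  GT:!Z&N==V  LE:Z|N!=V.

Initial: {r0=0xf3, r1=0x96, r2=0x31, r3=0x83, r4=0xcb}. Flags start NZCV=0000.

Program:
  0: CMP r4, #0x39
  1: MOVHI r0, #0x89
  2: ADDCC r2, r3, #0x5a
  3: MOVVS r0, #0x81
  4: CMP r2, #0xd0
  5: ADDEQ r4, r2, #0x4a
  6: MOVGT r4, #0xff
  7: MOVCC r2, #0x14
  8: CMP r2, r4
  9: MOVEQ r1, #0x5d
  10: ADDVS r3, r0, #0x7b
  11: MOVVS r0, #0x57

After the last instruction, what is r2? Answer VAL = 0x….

[0] flags=1010 → (cmp)
[1] flags=1010 HI?T → r0=0x89
[2] flags=1010 CC?F → skip
[3] flags=1010 VS?F → skip
[4] flags=0000 → (cmp)
[5] flags=0000 EQ?F → skip
[6] flags=0000 GT?T → r4=0xff
[7] flags=0000 CC?T → r2=0x14
[8] flags=0000 → (cmp)
[9] flags=0000 EQ?F → skip
[10] flags=0000 VS?F → skip
[11] flags=0000 VS?F → skip

VAL = 0x14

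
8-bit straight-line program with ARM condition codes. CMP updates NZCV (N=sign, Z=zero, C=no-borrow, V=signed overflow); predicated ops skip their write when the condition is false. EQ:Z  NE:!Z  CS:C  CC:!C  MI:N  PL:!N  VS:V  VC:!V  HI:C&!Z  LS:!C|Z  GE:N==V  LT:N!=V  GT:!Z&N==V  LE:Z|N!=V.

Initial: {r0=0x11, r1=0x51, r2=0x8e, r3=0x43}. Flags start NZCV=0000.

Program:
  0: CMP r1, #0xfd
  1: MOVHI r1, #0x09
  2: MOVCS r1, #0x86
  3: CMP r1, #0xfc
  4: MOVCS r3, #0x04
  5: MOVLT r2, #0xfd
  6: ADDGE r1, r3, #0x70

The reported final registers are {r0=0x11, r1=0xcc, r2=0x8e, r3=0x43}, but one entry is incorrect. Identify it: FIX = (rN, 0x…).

0: ✓ CMP  NZCV=0000
1: · MOVHI
2: · MOVCS
3: ✓ CMP  NZCV=0000
4: · MOVCS
5: · MOVLT
6: ✓ ADDGE  r1←0xb3

FIX = (r1, 0xb3)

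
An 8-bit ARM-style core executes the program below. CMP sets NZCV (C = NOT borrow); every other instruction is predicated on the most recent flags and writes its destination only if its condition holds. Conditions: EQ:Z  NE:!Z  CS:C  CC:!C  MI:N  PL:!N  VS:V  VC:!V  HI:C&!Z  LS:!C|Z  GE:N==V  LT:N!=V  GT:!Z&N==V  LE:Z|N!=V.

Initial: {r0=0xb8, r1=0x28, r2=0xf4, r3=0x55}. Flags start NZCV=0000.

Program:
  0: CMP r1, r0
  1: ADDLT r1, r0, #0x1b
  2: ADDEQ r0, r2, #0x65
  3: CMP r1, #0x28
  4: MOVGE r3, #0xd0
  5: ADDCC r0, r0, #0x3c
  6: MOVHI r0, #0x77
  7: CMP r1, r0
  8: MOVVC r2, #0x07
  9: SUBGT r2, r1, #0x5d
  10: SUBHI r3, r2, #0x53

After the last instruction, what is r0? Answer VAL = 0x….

[0] flags=0000 → (cmp)
[1] flags=0000 LT?F → skip
[2] flags=0000 EQ?F → skip
[3] flags=0110 → (cmp)
[4] flags=0110 GE?T → r3=0xd0
[5] flags=0110 CC?F → skip
[6] flags=0110 HI?F → skip
[7] flags=0000 → (cmp)
[8] flags=0000 VC?T → r2=0x07
[9] flags=0000 GT?T → r2=0xcb
[10] flags=0000 HI?F → skip

VAL = 0xb8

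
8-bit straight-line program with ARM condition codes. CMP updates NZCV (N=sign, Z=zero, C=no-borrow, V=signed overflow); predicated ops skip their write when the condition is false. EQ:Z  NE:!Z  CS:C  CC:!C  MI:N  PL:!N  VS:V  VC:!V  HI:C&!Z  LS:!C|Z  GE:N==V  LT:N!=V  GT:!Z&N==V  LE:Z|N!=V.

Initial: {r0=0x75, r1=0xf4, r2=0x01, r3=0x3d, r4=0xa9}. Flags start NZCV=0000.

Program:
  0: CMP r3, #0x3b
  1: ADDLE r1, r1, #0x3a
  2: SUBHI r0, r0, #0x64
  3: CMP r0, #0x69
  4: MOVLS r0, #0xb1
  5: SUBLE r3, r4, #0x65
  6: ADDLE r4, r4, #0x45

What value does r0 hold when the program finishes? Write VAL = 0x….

0: ✓ CMP  NZCV=0010
1: · ADDLE
2: ✓ SUBHI  r0←0x11
3: ✓ CMP  NZCV=1000
4: ✓ MOVLS  r0←0xb1
5: ✓ SUBLE  r3←0x44
6: ✓ ADDLE  r4←0xee

VAL = 0xb1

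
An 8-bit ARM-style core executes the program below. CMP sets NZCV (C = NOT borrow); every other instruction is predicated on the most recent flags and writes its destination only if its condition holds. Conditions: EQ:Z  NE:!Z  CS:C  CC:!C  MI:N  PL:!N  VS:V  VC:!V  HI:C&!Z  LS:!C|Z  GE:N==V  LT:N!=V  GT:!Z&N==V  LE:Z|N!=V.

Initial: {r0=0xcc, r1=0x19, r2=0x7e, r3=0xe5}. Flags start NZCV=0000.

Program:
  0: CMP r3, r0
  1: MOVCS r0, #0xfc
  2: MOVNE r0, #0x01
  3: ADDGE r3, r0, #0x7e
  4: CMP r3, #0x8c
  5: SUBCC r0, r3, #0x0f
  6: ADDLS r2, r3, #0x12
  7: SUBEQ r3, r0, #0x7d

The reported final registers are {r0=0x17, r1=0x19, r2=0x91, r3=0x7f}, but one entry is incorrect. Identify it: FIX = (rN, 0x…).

[0] flags=0010 → (cmp)
[1] flags=0010 CS?T → r0=0xfc
[2] flags=0010 NE?T → r0=0x01
[3] flags=0010 GE?T → r3=0x7f
[4] flags=1001 → (cmp)
[5] flags=1001 CC?T → r0=0x70
[6] flags=1001 LS?T → r2=0x91
[7] flags=1001 EQ?F → skip

FIX = (r0, 0x70)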